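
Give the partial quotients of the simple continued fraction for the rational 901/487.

Run the Euclidean algorithm on 901 and 487; the successive quotients are the partial quotients a_0, a_1, ... (each step inverts the fractional part left over by the previous one):
  901 = 1*487 + 414, so a_0 = 1.
  487 = 1*414 + 73, so a_1 = 1.
  414 = 5*73 + 49, so a_2 = 5.
  73 = 1*49 + 24, so a_3 = 1.
  49 = 2*24 + 1, so a_4 = 2.
  24 = 24*1 + 0, so a_5 = 24.
The remainder reaches 0 after 6 divisions, so the expansion has 6 partial quotients, read off in order.

[1; 1, 5, 1, 2, 24]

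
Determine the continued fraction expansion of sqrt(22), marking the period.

[4; (1, 2, 4, 2, 1, 8)]

Write x_i = (sqrt(22) + m_i)/d_i with (m_0, d_0) = (0, 1). a_0 = floor(sqrt(22)) = 4, since 4^2 = 16 <= 22 < 25 = 5^2.
Iterate m_{i+1} = d_i*a_i - m_i, d_{i+1} = (22 - m_{i+1}^2)/d_i, a_{i+1} = floor((a_0 + m_{i+1})/d_{i+1}):
  m_1 = 1*4 - 0 = 4, d_1 = (22 - 4^2)/1 = 6/1 = 6, a_1 = floor((4 + 4)/6) = 1.
  m_2 = 6*1 - 4 = 2, d_2 = (22 - 2^2)/6 = 18/6 = 3, a_2 = floor((4 + 2)/3) = 2.
  m_3 = 3*2 - 2 = 4, d_3 = (22 - 4^2)/3 = 6/3 = 2, a_3 = floor((4 + 4)/2) = 4.
  m_4 = 2*4 - 4 = 4, d_4 = (22 - 4^2)/2 = 6/2 = 3, a_4 = floor((4 + 4)/3) = 2.
  m_5 = 3*2 - 4 = 2, d_5 = (22 - 2^2)/3 = 18/3 = 6, a_5 = floor((4 + 2)/6) = 1.
  m_6 = 6*1 - 2 = 4, d_6 = (22 - 4^2)/6 = 6/6 = 1, a_6 = floor((4 + 4)/1) = 8.
  m_7 = 1*8 - 4 = 4, d_7 = (22 - 4^2)/1 = 6/1 = 6: (m_7, d_7) = (m_1, d_1) = (4, 6), so from here the quotients repeat a_1, ..., a_6; the period length is 6.
Hence the expansion of sqrt(22) is a_0 = 4 followed by the repeating block 1, 2, 4, 2, 1, 8 (period 6).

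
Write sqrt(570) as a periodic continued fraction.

[23; (1, 6, 1, 46)]

Write x_i = (sqrt(570) + m_i)/d_i with (m_0, d_0) = (0, 1). a_0 = floor(sqrt(570)) = 23, since 23^2 = 529 <= 570 < 576 = 24^2.
Iterate m_{i+1} = d_i*a_i - m_i, d_{i+1} = (570 - m_{i+1}^2)/d_i, a_{i+1} = floor((a_0 + m_{i+1})/d_{i+1}):
  m_1 = 1*23 - 0 = 23, d_1 = (570 - 23^2)/1 = 41/1 = 41, a_1 = floor((23 + 23)/41) = 1.
  m_2 = 41*1 - 23 = 18, d_2 = (570 - 18^2)/41 = 246/41 = 6, a_2 = floor((23 + 18)/6) = 6.
  m_3 = 6*6 - 18 = 18, d_3 = (570 - 18^2)/6 = 246/6 = 41, a_3 = floor((23 + 18)/41) = 1.
  m_4 = 41*1 - 18 = 23, d_4 = (570 - 23^2)/41 = 41/41 = 1, a_4 = floor((23 + 23)/1) = 46.
  m_5 = 1*46 - 23 = 23, d_5 = (570 - 23^2)/1 = 41/1 = 41: (m_5, d_5) = (m_1, d_1) = (23, 41), so from here the quotients repeat a_1, ..., a_4; the period length is 4.
Hence the expansion of sqrt(570) is a_0 = 23 followed by the repeating block 1, 6, 1, 46 (period 4).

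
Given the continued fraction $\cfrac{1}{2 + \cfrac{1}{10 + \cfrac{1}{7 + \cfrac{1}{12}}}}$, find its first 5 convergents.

0/1, 1/2, 10/21, 71/149, 862/1809

Using the convergent recurrence p_i = a_i*p_{i-1} + p_{i-2}, q_i = a_i*q_{i-1} + q_{i-2} with p_{-2}=0, p_{-1}=1, q_{-2}=1, q_{-1}=0:
  i=0: a_0=0, p_0 = 0*1 + 0 = 0, q_0 = 0*0 + 1 = 1.
  i=1: a_1=2, p_1 = 2*0 + 1 = 1, q_1 = 2*1 + 0 = 2.
  i=2: a_2=10, p_2 = 10*1 + 0 = 10, q_2 = 10*2 + 1 = 21.
  i=3: a_3=7, p_3 = 7*10 + 1 = 71, q_3 = 7*21 + 2 = 149.
  i=4: a_4=12, p_4 = 12*71 + 10 = 862, q_4 = 12*149 + 21 = 1809.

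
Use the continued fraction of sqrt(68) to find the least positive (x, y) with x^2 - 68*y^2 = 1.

First expand sqrt(68) as a continued fraction. With x_i = (sqrt(68) + m_i)/d_i and (m_0, d_0) = (0, 1): a_0 = floor(sqrt(68)) = 8, since 8^2 = 64 <= 68 < 81 = 9^2.
Iterate m_{i+1} = d_i*a_i - m_i, d_{i+1} = (68 - m_{i+1}^2)/d_i, a_{i+1} = floor((a_0 + m_{i+1})/d_{i+1}):
  m_1 = 1*8 - 0 = 8, d_1 = (68 - 8^2)/1 = 4/1 = 4, a_1 = floor((8 + 8)/4) = 4.
  m_2 = 4*4 - 8 = 8, d_2 = (68 - 8^2)/4 = 4/4 = 1, a_2 = floor((8 + 8)/1) = 16.
  m_3 = 1*16 - 8 = 8, d_3 = (68 - 8^2)/1 = 4/1 = 4: (m_3, d_3) = (m_1, d_1) = (8, 4), so from here the quotients repeat a_1, a_2; the period length is 2.
So sqrt(68) = [8; (4, 16)] with period length k = 2.
k is even, so the fundamental solution of x^2 - 68y^2 = 1 is (p_{k-1}, q_{k-1}) = (p_1, q_1); compute convergents through index 1.
Convergents (p_i = a_i*p_{i-1} + p_{i-2}, q_i = a_i*q_{i-1} + q_{i-2} with p_{-2}=0, p_{-1}=1, q_{-2}=1, q_{-1}=0):
  i=0: a_0=8, p_0 = 8*1 + 0 = 8, q_0 = 8*0 + 1 = 1.
  i=1: a_1=4, p_1 = 4*8 + 1 = 33, q_1 = 4*1 + 0 = 4.
Check: 33^2 - 68*4^2 = 1089 - 1088 = 1, so (x, y) = (33, 4) solves the equation, and by the theorem it is the least positive solution.

(x, y) = (33, 4)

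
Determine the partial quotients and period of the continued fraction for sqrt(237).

Write x_i = (sqrt(237) + m_i)/d_i with (m_0, d_0) = (0, 1). a_0 = floor(sqrt(237)) = 15, since 15^2 = 225 <= 237 < 256 = 16^2.
Iterate m_{i+1} = d_i*a_i - m_i, d_{i+1} = (237 - m_{i+1}^2)/d_i, a_{i+1} = floor((a_0 + m_{i+1})/d_{i+1}):
  m_1 = 1*15 - 0 = 15, d_1 = (237 - 15^2)/1 = 12/1 = 12, a_1 = floor((15 + 15)/12) = 2.
  m_2 = 12*2 - 15 = 9, d_2 = (237 - 9^2)/12 = 156/12 = 13, a_2 = floor((15 + 9)/13) = 1.
  m_3 = 13*1 - 9 = 4, d_3 = (237 - 4^2)/13 = 221/13 = 17, a_3 = floor((15 + 4)/17) = 1.
  m_4 = 17*1 - 4 = 13, d_4 = (237 - 13^2)/17 = 68/17 = 4, a_4 = floor((15 + 13)/4) = 7.
  m_5 = 4*7 - 13 = 15, d_5 = (237 - 15^2)/4 = 12/4 = 3, a_5 = floor((15 + 15)/3) = 10.
  m_6 = 3*10 - 15 = 15, d_6 = (237 - 15^2)/3 = 12/3 = 4, a_6 = floor((15 + 15)/4) = 7.
  m_7 = 4*7 - 15 = 13, d_7 = (237 - 13^2)/4 = 68/4 = 17, a_7 = floor((15 + 13)/17) = 1.
  m_8 = 17*1 - 13 = 4, d_8 = (237 - 4^2)/17 = 221/17 = 13, a_8 = floor((15 + 4)/13) = 1.
  m_9 = 13*1 - 4 = 9, d_9 = (237 - 9^2)/13 = 156/13 = 12, a_9 = floor((15 + 9)/12) = 2.
  m_10 = 12*2 - 9 = 15, d_10 = (237 - 15^2)/12 = 12/12 = 1, a_10 = floor((15 + 15)/1) = 30.
  m_11 = 1*30 - 15 = 15, d_11 = (237 - 15^2)/1 = 12/1 = 12: (m_11, d_11) = (m_1, d_1) = (15, 12), so from here the quotients repeat a_1, ..., a_10; the period length is 10.
Hence the expansion of sqrt(237) is a_0 = 15 followed by the repeating block 2, 1, 1, 7, 10, 7, 1, 1, 2, 30 (period 10).

[15; (2, 1, 1, 7, 10, 7, 1, 1, 2, 30)]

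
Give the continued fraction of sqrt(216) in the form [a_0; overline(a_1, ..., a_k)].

Write x_i = (sqrt(216) + m_i)/d_i with (m_0, d_0) = (0, 1). a_0 = floor(sqrt(216)) = 14, since 14^2 = 196 <= 216 < 225 = 15^2.
Iterate m_{i+1} = d_i*a_i - m_i, d_{i+1} = (216 - m_{i+1}^2)/d_i, a_{i+1} = floor((a_0 + m_{i+1})/d_{i+1}):
  m_1 = 1*14 - 0 = 14, d_1 = (216 - 14^2)/1 = 20/1 = 20, a_1 = floor((14 + 14)/20) = 1.
  m_2 = 20*1 - 14 = 6, d_2 = (216 - 6^2)/20 = 180/20 = 9, a_2 = floor((14 + 6)/9) = 2.
  m_3 = 9*2 - 6 = 12, d_3 = (216 - 12^2)/9 = 72/9 = 8, a_3 = floor((14 + 12)/8) = 3.
  m_4 = 8*3 - 12 = 12, d_4 = (216 - 12^2)/8 = 72/8 = 9, a_4 = floor((14 + 12)/9) = 2.
  m_5 = 9*2 - 12 = 6, d_5 = (216 - 6^2)/9 = 180/9 = 20, a_5 = floor((14 + 6)/20) = 1.
  m_6 = 20*1 - 6 = 14, d_6 = (216 - 14^2)/20 = 20/20 = 1, a_6 = floor((14 + 14)/1) = 28.
  m_7 = 1*28 - 14 = 14, d_7 = (216 - 14^2)/1 = 20/1 = 20: (m_7, d_7) = (m_1, d_1) = (14, 20), so from here the quotients repeat a_1, ..., a_6; the period length is 6.
Hence the expansion of sqrt(216) is a_0 = 14 followed by the repeating block 1, 2, 3, 2, 1, 28 (period 6).

[14; overline(1, 2, 3, 2, 1, 28)]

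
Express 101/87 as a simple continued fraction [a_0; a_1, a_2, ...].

Run the Euclidean algorithm on 101 and 87; the successive quotients are the partial quotients a_0, a_1, ... (each step inverts the fractional part left over by the previous one):
  101 = 1*87 + 14, so a_0 = 1.
  87 = 6*14 + 3, so a_1 = 6.
  14 = 4*3 + 2, so a_2 = 4.
  3 = 1*2 + 1, so a_3 = 1.
  2 = 2*1 + 0, so a_4 = 2.
The remainder reaches 0 after 5 divisions, so the expansion has 5 partial quotients, read off in order.

[1; 6, 4, 1, 2]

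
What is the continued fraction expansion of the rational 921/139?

[6; 1, 1, 1, 2, 17]

Run the Euclidean algorithm on 921 and 139; the successive quotients are the partial quotients a_0, a_1, ... (each step inverts the fractional part left over by the previous one):
  921 = 6*139 + 87, so a_0 = 6.
  139 = 1*87 + 52, so a_1 = 1.
  87 = 1*52 + 35, so a_2 = 1.
  52 = 1*35 + 17, so a_3 = 1.
  35 = 2*17 + 1, so a_4 = 2.
  17 = 17*1 + 0, so a_5 = 17.
The remainder reaches 0 after 6 divisions, so the expansion has 6 partial quotients, read off in order.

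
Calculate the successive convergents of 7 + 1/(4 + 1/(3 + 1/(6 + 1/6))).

Using the convergent recurrence p_i = a_i*p_{i-1} + p_{i-2}, q_i = a_i*q_{i-1} + q_{i-2} with p_{-2}=0, p_{-1}=1, q_{-2}=1, q_{-1}=0:
  i=0: a_0=7, p_0 = 7*1 + 0 = 7, q_0 = 7*0 + 1 = 1.
  i=1: a_1=4, p_1 = 4*7 + 1 = 29, q_1 = 4*1 + 0 = 4.
  i=2: a_2=3, p_2 = 3*29 + 7 = 94, q_2 = 3*4 + 1 = 13.
  i=3: a_3=6, p_3 = 6*94 + 29 = 593, q_3 = 6*13 + 4 = 82.
  i=4: a_4=6, p_4 = 6*593 + 94 = 3652, q_4 = 6*82 + 13 = 505.

7/1, 29/4, 94/13, 593/82, 3652/505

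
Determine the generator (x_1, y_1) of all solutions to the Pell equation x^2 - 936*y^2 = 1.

(x, y) = (5201, 170)

First expand sqrt(936) as a continued fraction. With x_i = (sqrt(936) + m_i)/d_i and (m_0, d_0) = (0, 1): a_0 = floor(sqrt(936)) = 30, since 30^2 = 900 <= 936 < 961 = 31^2.
Iterate m_{i+1} = d_i*a_i - m_i, d_{i+1} = (936 - m_{i+1}^2)/d_i, a_{i+1} = floor((a_0 + m_{i+1})/d_{i+1}):
  m_1 = 1*30 - 0 = 30, d_1 = (936 - 30^2)/1 = 36/1 = 36, a_1 = floor((30 + 30)/36) = 1.
  m_2 = 36*1 - 30 = 6, d_2 = (936 - 6^2)/36 = 900/36 = 25, a_2 = floor((30 + 6)/25) = 1.
  m_3 = 25*1 - 6 = 19, d_3 = (936 - 19^2)/25 = 575/25 = 23, a_3 = floor((30 + 19)/23) = 2.
  m_4 = 23*2 - 19 = 27, d_4 = (936 - 27^2)/23 = 207/23 = 9, a_4 = floor((30 + 27)/9) = 6.
  m_5 = 9*6 - 27 = 27, d_5 = (936 - 27^2)/9 = 207/9 = 23, a_5 = floor((30 + 27)/23) = 2.
  m_6 = 23*2 - 27 = 19, d_6 = (936 - 19^2)/23 = 575/23 = 25, a_6 = floor((30 + 19)/25) = 1.
  m_7 = 25*1 - 19 = 6, d_7 = (936 - 6^2)/25 = 900/25 = 36, a_7 = floor((30 + 6)/36) = 1.
  m_8 = 36*1 - 6 = 30, d_8 = (936 - 30^2)/36 = 36/36 = 1, a_8 = floor((30 + 30)/1) = 60.
  m_9 = 1*60 - 30 = 30, d_9 = (936 - 30^2)/1 = 36/1 = 36: (m_9, d_9) = (m_1, d_1) = (30, 36), so from here the quotients repeat a_1, ..., a_8; the period length is 8.
So sqrt(936) = [30; (1, 1, 2, 6, 2, 1, 1, 60)] with period length k = 8.
k is even, so the fundamental solution of x^2 - 936y^2 = 1 is (p_{k-1}, q_{k-1}) = (p_7, q_7); compute convergents through index 7.
Convergents (p_i = a_i*p_{i-1} + p_{i-2}, q_i = a_i*q_{i-1} + q_{i-2} with p_{-2}=0, p_{-1}=1, q_{-2}=1, q_{-1}=0):
  i=0: a_0=30, p_0 = 30*1 + 0 = 30, q_0 = 30*0 + 1 = 1.
  i=1: a_1=1, p_1 = 1*30 + 1 = 31, q_1 = 1*1 + 0 = 1.
  i=2: a_2=1, p_2 = 1*31 + 30 = 61, q_2 = 1*1 + 1 = 2.
  i=3: a_3=2, p_3 = 2*61 + 31 = 153, q_3 = 2*2 + 1 = 5.
  i=4: a_4=6, p_4 = 6*153 + 61 = 979, q_4 = 6*5 + 2 = 32.
  i=5: a_5=2, p_5 = 2*979 + 153 = 2111, q_5 = 2*32 + 5 = 69.
  i=6: a_6=1, p_6 = 1*2111 + 979 = 3090, q_6 = 1*69 + 32 = 101.
  i=7: a_7=1, p_7 = 1*3090 + 2111 = 5201, q_7 = 1*101 + 69 = 170.
Check: 5201^2 - 936*170^2 = 27050401 - 27050400 = 1, so (x, y) = (5201, 170) solves the equation, and by the theorem it is the least positive solution.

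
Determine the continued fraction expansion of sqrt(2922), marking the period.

[54; (18, 108)]

Write x_i = (sqrt(2922) + m_i)/d_i with (m_0, d_0) = (0, 1). a_0 = floor(sqrt(2922)) = 54, since 54^2 = 2916 <= 2922 < 3025 = 55^2.
Iterate m_{i+1} = d_i*a_i - m_i, d_{i+1} = (2922 - m_{i+1}^2)/d_i, a_{i+1} = floor((a_0 + m_{i+1})/d_{i+1}):
  m_1 = 1*54 - 0 = 54, d_1 = (2922 - 54^2)/1 = 6/1 = 6, a_1 = floor((54 + 54)/6) = 18.
  m_2 = 6*18 - 54 = 54, d_2 = (2922 - 54^2)/6 = 6/6 = 1, a_2 = floor((54 + 54)/1) = 108.
  m_3 = 1*108 - 54 = 54, d_3 = (2922 - 54^2)/1 = 6/1 = 6: (m_3, d_3) = (m_1, d_1) = (54, 6), so from here the quotients repeat a_1, a_2; the period length is 2.
Hence the expansion of sqrt(2922) is a_0 = 54 followed by the repeating block 18, 108 (period 2).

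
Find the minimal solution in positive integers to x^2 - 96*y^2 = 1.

First expand sqrt(96) as a continued fraction. With x_i = (sqrt(96) + m_i)/d_i and (m_0, d_0) = (0, 1): a_0 = floor(sqrt(96)) = 9, since 9^2 = 81 <= 96 < 100 = 10^2.
Iterate m_{i+1} = d_i*a_i - m_i, d_{i+1} = (96 - m_{i+1}^2)/d_i, a_{i+1} = floor((a_0 + m_{i+1})/d_{i+1}):
  m_1 = 1*9 - 0 = 9, d_1 = (96 - 9^2)/1 = 15/1 = 15, a_1 = floor((9 + 9)/15) = 1.
  m_2 = 15*1 - 9 = 6, d_2 = (96 - 6^2)/15 = 60/15 = 4, a_2 = floor((9 + 6)/4) = 3.
  m_3 = 4*3 - 6 = 6, d_3 = (96 - 6^2)/4 = 60/4 = 15, a_3 = floor((9 + 6)/15) = 1.
  m_4 = 15*1 - 6 = 9, d_4 = (96 - 9^2)/15 = 15/15 = 1, a_4 = floor((9 + 9)/1) = 18.
  m_5 = 1*18 - 9 = 9, d_5 = (96 - 9^2)/1 = 15/1 = 15: (m_5, d_5) = (m_1, d_1) = (9, 15), so from here the quotients repeat a_1, ..., a_4; the period length is 4.
So sqrt(96) = [9; (1, 3, 1, 18)] with period length k = 4.
k is even, so the fundamental solution of x^2 - 96y^2 = 1 is (p_{k-1}, q_{k-1}) = (p_3, q_3); compute convergents through index 3.
Convergents (p_i = a_i*p_{i-1} + p_{i-2}, q_i = a_i*q_{i-1} + q_{i-2} with p_{-2}=0, p_{-1}=1, q_{-2}=1, q_{-1}=0):
  i=0: a_0=9, p_0 = 9*1 + 0 = 9, q_0 = 9*0 + 1 = 1.
  i=1: a_1=1, p_1 = 1*9 + 1 = 10, q_1 = 1*1 + 0 = 1.
  i=2: a_2=3, p_2 = 3*10 + 9 = 39, q_2 = 3*1 + 1 = 4.
  i=3: a_3=1, p_3 = 1*39 + 10 = 49, q_3 = 1*4 + 1 = 5.
Check: 49^2 - 96*5^2 = 2401 - 2400 = 1, so (x, y) = (49, 5) solves the equation, and by the theorem it is the least positive solution.

(x, y) = (49, 5)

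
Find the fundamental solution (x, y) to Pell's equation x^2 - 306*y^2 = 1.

(x, y) = (35, 2)

First expand sqrt(306) as a continued fraction. With x_i = (sqrt(306) + m_i)/d_i and (m_0, d_0) = (0, 1): a_0 = floor(sqrt(306)) = 17, since 17^2 = 289 <= 306 < 324 = 18^2.
Iterate m_{i+1} = d_i*a_i - m_i, d_{i+1} = (306 - m_{i+1}^2)/d_i, a_{i+1} = floor((a_0 + m_{i+1})/d_{i+1}):
  m_1 = 1*17 - 0 = 17, d_1 = (306 - 17^2)/1 = 17/1 = 17, a_1 = floor((17 + 17)/17) = 2.
  m_2 = 17*2 - 17 = 17, d_2 = (306 - 17^2)/17 = 17/17 = 1, a_2 = floor((17 + 17)/1) = 34.
  m_3 = 1*34 - 17 = 17, d_3 = (306 - 17^2)/1 = 17/1 = 17: (m_3, d_3) = (m_1, d_1) = (17, 17), so from here the quotients repeat a_1, a_2; the period length is 2.
So sqrt(306) = [17; (2, 34)] with period length k = 2.
k is even, so the fundamental solution of x^2 - 306y^2 = 1 is (p_{k-1}, q_{k-1}) = (p_1, q_1); compute convergents through index 1.
Convergents (p_i = a_i*p_{i-1} + p_{i-2}, q_i = a_i*q_{i-1} + q_{i-2} with p_{-2}=0, p_{-1}=1, q_{-2}=1, q_{-1}=0):
  i=0: a_0=17, p_0 = 17*1 + 0 = 17, q_0 = 17*0 + 1 = 1.
  i=1: a_1=2, p_1 = 2*17 + 1 = 35, q_1 = 2*1 + 0 = 2.
Check: 35^2 - 306*2^2 = 1225 - 1224 = 1, so (x, y) = (35, 2) solves the equation, and by the theorem it is the least positive solution.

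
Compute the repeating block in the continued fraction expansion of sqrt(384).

Write x_i = (sqrt(384) + m_i)/d_i with (m_0, d_0) = (0, 1). a_0 = floor(sqrt(384)) = 19, since 19^2 = 361 <= 384 < 400 = 20^2.
Iterate m_{i+1} = d_i*a_i - m_i, d_{i+1} = (384 - m_{i+1}^2)/d_i, a_{i+1} = floor((a_0 + m_{i+1})/d_{i+1}):
  m_1 = 1*19 - 0 = 19, d_1 = (384 - 19^2)/1 = 23/1 = 23, a_1 = floor((19 + 19)/23) = 1.
  m_2 = 23*1 - 19 = 4, d_2 = (384 - 4^2)/23 = 368/23 = 16, a_2 = floor((19 + 4)/16) = 1.
  m_3 = 16*1 - 4 = 12, d_3 = (384 - 12^2)/16 = 240/16 = 15, a_3 = floor((19 + 12)/15) = 2.
  m_4 = 15*2 - 12 = 18, d_4 = (384 - 18^2)/15 = 60/15 = 4, a_4 = floor((19 + 18)/4) = 9.
  m_5 = 4*9 - 18 = 18, d_5 = (384 - 18^2)/4 = 60/4 = 15, a_5 = floor((19 + 18)/15) = 2.
  m_6 = 15*2 - 18 = 12, d_6 = (384 - 12^2)/15 = 240/15 = 16, a_6 = floor((19 + 12)/16) = 1.
  m_7 = 16*1 - 12 = 4, d_7 = (384 - 4^2)/16 = 368/16 = 23, a_7 = floor((19 + 4)/23) = 1.
  m_8 = 23*1 - 4 = 19, d_8 = (384 - 19^2)/23 = 23/23 = 1, a_8 = floor((19 + 19)/1) = 38.
  m_9 = 1*38 - 19 = 19, d_9 = (384 - 19^2)/1 = 23/1 = 23: (m_9, d_9) = (m_1, d_1) = (19, 23), so from here the quotients repeat a_1, ..., a_8; the period length is 8.
Hence the expansion of sqrt(384) is a_0 = 19 followed by the repeating block 1, 1, 2, 9, 2, 1, 1, 38 (period 8).

[19; (1, 1, 2, 9, 2, 1, 1, 38)]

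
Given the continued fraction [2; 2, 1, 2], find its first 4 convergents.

Using the convergent recurrence p_i = a_i*p_{i-1} + p_{i-2}, q_i = a_i*q_{i-1} + q_{i-2} with p_{-2}=0, p_{-1}=1, q_{-2}=1, q_{-1}=0:
  i=0: a_0=2, p_0 = 2*1 + 0 = 2, q_0 = 2*0 + 1 = 1.
  i=1: a_1=2, p_1 = 2*2 + 1 = 5, q_1 = 2*1 + 0 = 2.
  i=2: a_2=1, p_2 = 1*5 + 2 = 7, q_2 = 1*2 + 1 = 3.
  i=3: a_3=2, p_3 = 2*7 + 5 = 19, q_3 = 2*3 + 2 = 8.

2/1, 5/2, 7/3, 19/8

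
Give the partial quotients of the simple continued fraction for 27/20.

Run the Euclidean algorithm on 27 and 20; the successive quotients are the partial quotients a_0, a_1, ... (each step inverts the fractional part left over by the previous one):
  27 = 1*20 + 7, so a_0 = 1.
  20 = 2*7 + 6, so a_1 = 2.
  7 = 1*6 + 1, so a_2 = 1.
  6 = 6*1 + 0, so a_3 = 6.
The remainder reaches 0 after 4 divisions, so the expansion has 4 partial quotients, read off in order.

[1; 2, 1, 6]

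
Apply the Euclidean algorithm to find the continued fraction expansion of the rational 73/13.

Run the Euclidean algorithm on 73 and 13; the successive quotients are the partial quotients a_0, a_1, ... (each step inverts the fractional part left over by the previous one):
  73 = 5*13 + 8, so a_0 = 5.
  13 = 1*8 + 5, so a_1 = 1.
  8 = 1*5 + 3, so a_2 = 1.
  5 = 1*3 + 2, so a_3 = 1.
  3 = 1*2 + 1, so a_4 = 1.
  2 = 2*1 + 0, so a_5 = 2.
The remainder reaches 0 after 6 divisions, so the expansion has 6 partial quotients, read off in order.

[5; 1, 1, 1, 1, 2]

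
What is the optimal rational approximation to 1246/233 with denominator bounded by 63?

123/23

Expand x = 1246/233 as a continued fraction with the Euclidean algorithm:
  1246 = 5*233 + 81, so a_0 = 5.
  233 = 2*81 + 71, so a_1 = 2.
  81 = 1*71 + 10, so a_2 = 1.
  71 = 7*10 + 1, so a_3 = 7.
  10 = 10*1 + 0, so a_4 = 10.
so x = [5; 2, 1, 7, 10].
Convergents (p_i = a_i*p_{i-1} + p_{i-2}, q_i = a_i*q_{i-1} + q_{i-2} with p_{-2}=0, p_{-1}=1, q_{-2}=1, q_{-1}=0), until the denominator exceeds 63:
  i=0: a_0=5, p_0 = 5*1 + 0 = 5, q_0 = 5*0 + 1 = 1.
  i=1: a_1=2, p_1 = 2*5 + 1 = 11, q_1 = 2*1 + 0 = 2.
  i=2: a_2=1, p_2 = 1*11 + 5 = 16, q_2 = 1*2 + 1 = 3.
  i=3: a_3=7, p_3 = 7*16 + 11 = 123, q_3 = 7*3 + 2 = 23.
  i=4: a_4=10, p_4 = 10*123 + 16 = 1246, q_4 = 10*23 + 3 = 233.
q_4 = 233 > 63, so the last convergent with denominator <= 63 is p_3/q_3 = 123/23.
The closest fraction with denominator <= 63 is either p_3/q_3 or the intermediate fraction (k*p_3 + p_2)/(k*q_3 + q_2) with the largest k >= 1 whose denominator stays <= 63; these approach x as k grows, and every other convergent or intermediate fraction in range is farther away.
Largest k: floor((63 - q_2)/q_3) = floor((63 - 3)/23) = 2.
That gives (2*123 + 16)/(2*23 + 3) = 262/49.
Compare the errors: |x - 123/23| = |1246*23 - 123*233|/(233*23) = 1/5359, and |x - 262/49| = |1246*49 - 262*233|/(233*49) = 8/11417.
Cross-multiplying, 1*11417 = 11417 < 42872 = 8*5359, so 1/5359 is smaller: the convergent 123/23 is closer to x than 262/49.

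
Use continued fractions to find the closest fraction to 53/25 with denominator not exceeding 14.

17/8

Expand x = 53/25 as a continued fraction with the Euclidean algorithm:
  53 = 2*25 + 3, so a_0 = 2.
  25 = 8*3 + 1, so a_1 = 8.
  3 = 3*1 + 0, so a_2 = 3.
so x = [2; 8, 3].
Convergents (p_i = a_i*p_{i-1} + p_{i-2}, q_i = a_i*q_{i-1} + q_{i-2} with p_{-2}=0, p_{-1}=1, q_{-2}=1, q_{-1}=0), until the denominator exceeds 14:
  i=0: a_0=2, p_0 = 2*1 + 0 = 2, q_0 = 2*0 + 1 = 1.
  i=1: a_1=8, p_1 = 8*2 + 1 = 17, q_1 = 8*1 + 0 = 8.
  i=2: a_2=3, p_2 = 3*17 + 2 = 53, q_2 = 3*8 + 1 = 25.
q_2 = 25 > 14, so the last convergent with denominator <= 14 is p_1/q_1 = 17/8.
The closest fraction with denominator <= 14 is either p_1/q_1 or the intermediate fraction (k*p_1 + p_0)/(k*q_1 + q_0) with the largest k >= 1 whose denominator stays <= 14; these approach x as k grows, and every other convergent or intermediate fraction in range is farther away.
Largest k: floor((14 - q_0)/q_1) = floor((14 - 1)/8) = 1.
That gives (1*17 + 2)/(1*8 + 1) = 19/9.
Compare the errors: |x - 17/8| = |53*8 - 17*25|/(25*8) = 1/200, and |x - 19/9| = |53*9 - 19*25|/(25*9) = 2/225.
Cross-multiplying, 1*225 = 225 < 400 = 2*200, so 1/200 is smaller: the convergent 17/8 is closer to x than 19/9.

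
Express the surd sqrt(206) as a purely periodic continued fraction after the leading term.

Write x_i = (sqrt(206) + m_i)/d_i with (m_0, d_0) = (0, 1). a_0 = floor(sqrt(206)) = 14, since 14^2 = 196 <= 206 < 225 = 15^2.
Iterate m_{i+1} = d_i*a_i - m_i, d_{i+1} = (206 - m_{i+1}^2)/d_i, a_{i+1} = floor((a_0 + m_{i+1})/d_{i+1}):
  m_1 = 1*14 - 0 = 14, d_1 = (206 - 14^2)/1 = 10/1 = 10, a_1 = floor((14 + 14)/10) = 2.
  m_2 = 10*2 - 14 = 6, d_2 = (206 - 6^2)/10 = 170/10 = 17, a_2 = floor((14 + 6)/17) = 1.
  m_3 = 17*1 - 6 = 11, d_3 = (206 - 11^2)/17 = 85/17 = 5, a_3 = floor((14 + 11)/5) = 5.
  m_4 = 5*5 - 11 = 14, d_4 = (206 - 14^2)/5 = 10/5 = 2, a_4 = floor((14 + 14)/2) = 14.
  m_5 = 2*14 - 14 = 14, d_5 = (206 - 14^2)/2 = 10/2 = 5, a_5 = floor((14 + 14)/5) = 5.
  m_6 = 5*5 - 14 = 11, d_6 = (206 - 11^2)/5 = 85/5 = 17, a_6 = floor((14 + 11)/17) = 1.
  m_7 = 17*1 - 11 = 6, d_7 = (206 - 6^2)/17 = 170/17 = 10, a_7 = floor((14 + 6)/10) = 2.
  m_8 = 10*2 - 6 = 14, d_8 = (206 - 14^2)/10 = 10/10 = 1, a_8 = floor((14 + 14)/1) = 28.
  m_9 = 1*28 - 14 = 14, d_9 = (206 - 14^2)/1 = 10/1 = 10: (m_9, d_9) = (m_1, d_1) = (14, 10), so from here the quotients repeat a_1, ..., a_8; the period length is 8.
Hence the expansion of sqrt(206) is a_0 = 14 followed by the repeating block 2, 1, 5, 14, 5, 1, 2, 28 (period 8).

[14; (2, 1, 5, 14, 5, 1, 2, 28)]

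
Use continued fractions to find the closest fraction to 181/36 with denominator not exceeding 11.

5/1

Expand x = 181/36 as a continued fraction with the Euclidean algorithm:
  181 = 5*36 + 1, so a_0 = 5.
  36 = 36*1 + 0, so a_1 = 36.
so x = [5; 36].
Convergents (p_i = a_i*p_{i-1} + p_{i-2}, q_i = a_i*q_{i-1} + q_{i-2} with p_{-2}=0, p_{-1}=1, q_{-2}=1, q_{-1}=0), until the denominator exceeds 11:
  i=0: a_0=5, p_0 = 5*1 + 0 = 5, q_0 = 5*0 + 1 = 1.
  i=1: a_1=36, p_1 = 36*5 + 1 = 181, q_1 = 36*1 + 0 = 36.
q_1 = 36 > 11, so the last convergent with denominator <= 11 is p_0/q_0 = 5/1.
The closest fraction with denominator <= 11 is either p_0/q_0 or the intermediate fraction (k*p_0 + p_{-1})/(k*q_0 + q_{-1}) with the largest k >= 1 whose denominator stays <= 11; these approach x as k grows, and every other convergent or intermediate fraction in range is farther away.
Largest k: floor((11 - q_{-1})/q_0) = floor((11 - 0)/1) = 11 (using the seeds p_{-1} = 1, q_{-1} = 0).
That gives (11*5 + 1)/(11*1 + 0) = 56/11.
Compare the errors: |x - 5/1| = |181*1 - 5*36|/(36*1) = 1/36, and |x - 56/11| = |181*11 - 56*36|/(36*11) = 25/396.
Cross-multiplying, 1*396 = 396 < 900 = 25*36, so 1/36 is smaller: the convergent 5/1 is closer to x than 56/11.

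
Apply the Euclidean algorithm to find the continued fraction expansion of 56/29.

Run the Euclidean algorithm on 56 and 29; the successive quotients are the partial quotients a_0, a_1, ... (each step inverts the fractional part left over by the previous one):
  56 = 1*29 + 27, so a_0 = 1.
  29 = 1*27 + 2, so a_1 = 1.
  27 = 13*2 + 1, so a_2 = 13.
  2 = 2*1 + 0, so a_3 = 2.
The remainder reaches 0 after 4 divisions, so the expansion has 4 partial quotients, read off in order.

[1; 1, 13, 2]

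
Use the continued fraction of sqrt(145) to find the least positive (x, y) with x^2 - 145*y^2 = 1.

First expand sqrt(145) as a continued fraction. With x_i = (sqrt(145) + m_i)/d_i and (m_0, d_0) = (0, 1): a_0 = floor(sqrt(145)) = 12, since 12^2 = 144 <= 145 < 169 = 13^2.
Iterate m_{i+1} = d_i*a_i - m_i, d_{i+1} = (145 - m_{i+1}^2)/d_i, a_{i+1} = floor((a_0 + m_{i+1})/d_{i+1}):
  m_1 = 1*12 - 0 = 12, d_1 = (145 - 12^2)/1 = 1/1 = 1, a_1 = floor((12 + 12)/1) = 24.
  m_2 = 1*24 - 12 = 12, d_2 = (145 - 12^2)/1 = 1/1 = 1: (m_2, d_2) = (m_1, d_1) = (12, 1), so from here the quotient a_1 repeats; the period length is 1.
So sqrt(145) = [12; (24)] with period length k = 1.
k is odd, so (p_{k-1}, q_{k-1}) only solves x^2 - 145y^2 = -1 and the fundamental solution of x^2 - 145y^2 = 1 is (p_{2k-1}, q_{2k-1}) = (p_1, q_1); compute convergents through index 1, running through the period twice.
Convergents (p_i = a_i*p_{i-1} + p_{i-2}, q_i = a_i*q_{i-1} + q_{i-2} with p_{-2}=0, p_{-1}=1, q_{-2}=1, q_{-1}=0):
  i=0: a_0=12, p_0 = 12*1 + 0 = 12, q_0 = 12*0 + 1 = 1.
  i=1: a_1=24, p_1 = 24*12 + 1 = 289, q_1 = 24*1 + 0 = 24.
Indeed p_0^2 - 145*q_0^2 = 144 - 145 = -1, not +1.
Check: 289^2 - 145*24^2 = 83521 - 83520 = 1, so (x, y) = (289, 24) solves the equation, and by the theorem it is the least positive solution.

(x, y) = (289, 24)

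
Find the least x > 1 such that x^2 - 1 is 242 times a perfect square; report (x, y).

First expand sqrt(242) as a continued fraction. With x_i = (sqrt(242) + m_i)/d_i and (m_0, d_0) = (0, 1): a_0 = floor(sqrt(242)) = 15, since 15^2 = 225 <= 242 < 256 = 16^2.
Iterate m_{i+1} = d_i*a_i - m_i, d_{i+1} = (242 - m_{i+1}^2)/d_i, a_{i+1} = floor((a_0 + m_{i+1})/d_{i+1}):
  m_1 = 1*15 - 0 = 15, d_1 = (242 - 15^2)/1 = 17/1 = 17, a_1 = floor((15 + 15)/17) = 1.
  m_2 = 17*1 - 15 = 2, d_2 = (242 - 2^2)/17 = 238/17 = 14, a_2 = floor((15 + 2)/14) = 1.
  m_3 = 14*1 - 2 = 12, d_3 = (242 - 12^2)/14 = 98/14 = 7, a_3 = floor((15 + 12)/7) = 3.
  m_4 = 7*3 - 12 = 9, d_4 = (242 - 9^2)/7 = 161/7 = 23, a_4 = floor((15 + 9)/23) = 1.
  m_5 = 23*1 - 9 = 14, d_5 = (242 - 14^2)/23 = 46/23 = 2, a_5 = floor((15 + 14)/2) = 14.
  m_6 = 2*14 - 14 = 14, d_6 = (242 - 14^2)/2 = 46/2 = 23, a_6 = floor((15 + 14)/23) = 1.
  m_7 = 23*1 - 14 = 9, d_7 = (242 - 9^2)/23 = 161/23 = 7, a_7 = floor((15 + 9)/7) = 3.
  m_8 = 7*3 - 9 = 12, d_8 = (242 - 12^2)/7 = 98/7 = 14, a_8 = floor((15 + 12)/14) = 1.
  m_9 = 14*1 - 12 = 2, d_9 = (242 - 2^2)/14 = 238/14 = 17, a_9 = floor((15 + 2)/17) = 1.
  m_10 = 17*1 - 2 = 15, d_10 = (242 - 15^2)/17 = 17/17 = 1, a_10 = floor((15 + 15)/1) = 30.
  m_11 = 1*30 - 15 = 15, d_11 = (242 - 15^2)/1 = 17/1 = 17: (m_11, d_11) = (m_1, d_1) = (15, 17), so from here the quotients repeat a_1, ..., a_10; the period length is 10.
So sqrt(242) = [15; (1, 1, 3, 1, 14, 1, 3, 1, 1, 30)] with period length k = 10.
k is even, so the fundamental solution of x^2 - 242y^2 = 1 is (p_{k-1}, q_{k-1}) = (p_9, q_9); compute convergents through index 9.
Convergents (p_i = a_i*p_{i-1} + p_{i-2}, q_i = a_i*q_{i-1} + q_{i-2} with p_{-2}=0, p_{-1}=1, q_{-2}=1, q_{-1}=0):
  i=0: a_0=15, p_0 = 15*1 + 0 = 15, q_0 = 15*0 + 1 = 1.
  i=1: a_1=1, p_1 = 1*15 + 1 = 16, q_1 = 1*1 + 0 = 1.
  i=2: a_2=1, p_2 = 1*16 + 15 = 31, q_2 = 1*1 + 1 = 2.
  i=3: a_3=3, p_3 = 3*31 + 16 = 109, q_3 = 3*2 + 1 = 7.
  i=4: a_4=1, p_4 = 1*109 + 31 = 140, q_4 = 1*7 + 2 = 9.
  i=5: a_5=14, p_5 = 14*140 + 109 = 2069, q_5 = 14*9 + 7 = 133.
  i=6: a_6=1, p_6 = 1*2069 + 140 = 2209, q_6 = 1*133 + 9 = 142.
  i=7: a_7=3, p_7 = 3*2209 + 2069 = 8696, q_7 = 3*142 + 133 = 559.
  i=8: a_8=1, p_8 = 1*8696 + 2209 = 10905, q_8 = 1*559 + 142 = 701.
  i=9: a_9=1, p_9 = 1*10905 + 8696 = 19601, q_9 = 1*701 + 559 = 1260.
Check: 19601^2 - 242*1260^2 = 384199201 - 384199200 = 1, so (x, y) = (19601, 1260) solves the equation, and by the theorem it is the least positive solution.

(x, y) = (19601, 1260)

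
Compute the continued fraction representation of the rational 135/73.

Run the Euclidean algorithm on 135 and 73; the successive quotients are the partial quotients a_0, a_1, ... (each step inverts the fractional part left over by the previous one):
  135 = 1*73 + 62, so a_0 = 1.
  73 = 1*62 + 11, so a_1 = 1.
  62 = 5*11 + 7, so a_2 = 5.
  11 = 1*7 + 4, so a_3 = 1.
  7 = 1*4 + 3, so a_4 = 1.
  4 = 1*3 + 1, so a_5 = 1.
  3 = 3*1 + 0, so a_6 = 3.
The remainder reaches 0 after 7 divisions, so the expansion has 7 partial quotients, read off in order.

[1; 1, 5, 1, 1, 1, 3]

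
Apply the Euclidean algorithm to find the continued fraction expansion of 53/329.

[0; 6, 4, 1, 4, 2]

Run the Euclidean algorithm on 53 and 329; the successive quotients are the partial quotients a_0, a_1, ... (each step inverts the fractional part left over by the previous one):
  53 = 0*329 + 53, so a_0 = 0.
  329 = 6*53 + 11, so a_1 = 6.
  53 = 4*11 + 9, so a_2 = 4.
  11 = 1*9 + 2, so a_3 = 1.
  9 = 4*2 + 1, so a_4 = 4.
  2 = 2*1 + 0, so a_5 = 2.
The remainder reaches 0 after 6 divisions, so the expansion has 6 partial quotients, read off in order.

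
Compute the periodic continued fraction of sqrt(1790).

[42; (3, 4, 8, 4, 3, 84)]

Write x_i = (sqrt(1790) + m_i)/d_i with (m_0, d_0) = (0, 1). a_0 = floor(sqrt(1790)) = 42, since 42^2 = 1764 <= 1790 < 1849 = 43^2.
Iterate m_{i+1} = d_i*a_i - m_i, d_{i+1} = (1790 - m_{i+1}^2)/d_i, a_{i+1} = floor((a_0 + m_{i+1})/d_{i+1}):
  m_1 = 1*42 - 0 = 42, d_1 = (1790 - 42^2)/1 = 26/1 = 26, a_1 = floor((42 + 42)/26) = 3.
  m_2 = 26*3 - 42 = 36, d_2 = (1790 - 36^2)/26 = 494/26 = 19, a_2 = floor((42 + 36)/19) = 4.
  m_3 = 19*4 - 36 = 40, d_3 = (1790 - 40^2)/19 = 190/19 = 10, a_3 = floor((42 + 40)/10) = 8.
  m_4 = 10*8 - 40 = 40, d_4 = (1790 - 40^2)/10 = 190/10 = 19, a_4 = floor((42 + 40)/19) = 4.
  m_5 = 19*4 - 40 = 36, d_5 = (1790 - 36^2)/19 = 494/19 = 26, a_5 = floor((42 + 36)/26) = 3.
  m_6 = 26*3 - 36 = 42, d_6 = (1790 - 42^2)/26 = 26/26 = 1, a_6 = floor((42 + 42)/1) = 84.
  m_7 = 1*84 - 42 = 42, d_7 = (1790 - 42^2)/1 = 26/1 = 26: (m_7, d_7) = (m_1, d_1) = (42, 26), so from here the quotients repeat a_1, ..., a_6; the period length is 6.
Hence the expansion of sqrt(1790) is a_0 = 42 followed by the repeating block 3, 4, 8, 4, 3, 84 (period 6).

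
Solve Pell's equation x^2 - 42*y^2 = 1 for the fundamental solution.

(x, y) = (13, 2)

First expand sqrt(42) as a continued fraction. With x_i = (sqrt(42) + m_i)/d_i and (m_0, d_0) = (0, 1): a_0 = floor(sqrt(42)) = 6, since 6^2 = 36 <= 42 < 49 = 7^2.
Iterate m_{i+1} = d_i*a_i - m_i, d_{i+1} = (42 - m_{i+1}^2)/d_i, a_{i+1} = floor((a_0 + m_{i+1})/d_{i+1}):
  m_1 = 1*6 - 0 = 6, d_1 = (42 - 6^2)/1 = 6/1 = 6, a_1 = floor((6 + 6)/6) = 2.
  m_2 = 6*2 - 6 = 6, d_2 = (42 - 6^2)/6 = 6/6 = 1, a_2 = floor((6 + 6)/1) = 12.
  m_3 = 1*12 - 6 = 6, d_3 = (42 - 6^2)/1 = 6/1 = 6: (m_3, d_3) = (m_1, d_1) = (6, 6), so from here the quotients repeat a_1, a_2; the period length is 2.
So sqrt(42) = [6; (2, 12)] with period length k = 2.
k is even, so the fundamental solution of x^2 - 42y^2 = 1 is (p_{k-1}, q_{k-1}) = (p_1, q_1); compute convergents through index 1.
Convergents (p_i = a_i*p_{i-1} + p_{i-2}, q_i = a_i*q_{i-1} + q_{i-2} with p_{-2}=0, p_{-1}=1, q_{-2}=1, q_{-1}=0):
  i=0: a_0=6, p_0 = 6*1 + 0 = 6, q_0 = 6*0 + 1 = 1.
  i=1: a_1=2, p_1 = 2*6 + 1 = 13, q_1 = 2*1 + 0 = 2.
Check: 13^2 - 42*2^2 = 169 - 168 = 1, so (x, y) = (13, 2) solves the equation, and by the theorem it is the least positive solution.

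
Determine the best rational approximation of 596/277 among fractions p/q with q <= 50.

71/33

Expand x = 596/277 as a continued fraction with the Euclidean algorithm:
  596 = 2*277 + 42, so a_0 = 2.
  277 = 6*42 + 25, so a_1 = 6.
  42 = 1*25 + 17, so a_2 = 1.
  25 = 1*17 + 8, so a_3 = 1.
  17 = 2*8 + 1, so a_4 = 2.
  8 = 8*1 + 0, so a_5 = 8.
so x = [2; 6, 1, 1, 2, 8].
Convergents (p_i = a_i*p_{i-1} + p_{i-2}, q_i = a_i*q_{i-1} + q_{i-2} with p_{-2}=0, p_{-1}=1, q_{-2}=1, q_{-1}=0), until the denominator exceeds 50:
  i=0: a_0=2, p_0 = 2*1 + 0 = 2, q_0 = 2*0 + 1 = 1.
  i=1: a_1=6, p_1 = 6*2 + 1 = 13, q_1 = 6*1 + 0 = 6.
  i=2: a_2=1, p_2 = 1*13 + 2 = 15, q_2 = 1*6 + 1 = 7.
  i=3: a_3=1, p_3 = 1*15 + 13 = 28, q_3 = 1*7 + 6 = 13.
  i=4: a_4=2, p_4 = 2*28 + 15 = 71, q_4 = 2*13 + 7 = 33.
  i=5: a_5=8, p_5 = 8*71 + 28 = 596, q_5 = 8*33 + 13 = 277.
q_5 = 277 > 50, so the last convergent with denominator <= 50 is p_4/q_4 = 71/33.
The closest fraction with denominator <= 50 is either p_4/q_4 or the intermediate fraction (k*p_4 + p_3)/(k*q_4 + q_3) with the largest k >= 1 whose denominator stays <= 50; these approach x as k grows, and every other convergent or intermediate fraction in range is farther away.
Largest k: floor((50 - q_3)/q_4) = floor((50 - 13)/33) = 1.
That gives (1*71 + 28)/(1*33 + 13) = 99/46.
Compare the errors: |x - 71/33| = |596*33 - 71*277|/(277*33) = 1/9141, and |x - 99/46| = |596*46 - 99*277|/(277*46) = 7/12742.
Cross-multiplying, 1*12742 = 12742 < 63987 = 7*9141, so 1/9141 is smaller: the convergent 71/33 is closer to x than 99/46.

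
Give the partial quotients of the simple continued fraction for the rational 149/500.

[0; 3, 2, 1, 4, 3, 3]

Run the Euclidean algorithm on 149 and 500; the successive quotients are the partial quotients a_0, a_1, ... (each step inverts the fractional part left over by the previous one):
  149 = 0*500 + 149, so a_0 = 0.
  500 = 3*149 + 53, so a_1 = 3.
  149 = 2*53 + 43, so a_2 = 2.
  53 = 1*43 + 10, so a_3 = 1.
  43 = 4*10 + 3, so a_4 = 4.
  10 = 3*3 + 1, so a_5 = 3.
  3 = 3*1 + 0, so a_6 = 3.
The remainder reaches 0 after 7 divisions, so the expansion has 7 partial quotients, read off in order.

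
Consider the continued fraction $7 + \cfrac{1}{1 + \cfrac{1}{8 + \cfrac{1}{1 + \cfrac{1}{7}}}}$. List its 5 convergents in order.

Using the convergent recurrence p_i = a_i*p_{i-1} + p_{i-2}, q_i = a_i*q_{i-1} + q_{i-2} with p_{-2}=0, p_{-1}=1, q_{-2}=1, q_{-1}=0:
  i=0: a_0=7, p_0 = 7*1 + 0 = 7, q_0 = 7*0 + 1 = 1.
  i=1: a_1=1, p_1 = 1*7 + 1 = 8, q_1 = 1*1 + 0 = 1.
  i=2: a_2=8, p_2 = 8*8 + 7 = 71, q_2 = 8*1 + 1 = 9.
  i=3: a_3=1, p_3 = 1*71 + 8 = 79, q_3 = 1*9 + 1 = 10.
  i=4: a_4=7, p_4 = 7*79 + 71 = 624, q_4 = 7*10 + 9 = 79.

7/1, 8/1, 71/9, 79/10, 624/79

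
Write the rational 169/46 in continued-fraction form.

[3; 1, 2, 15]

Run the Euclidean algorithm on 169 and 46; the successive quotients are the partial quotients a_0, a_1, ... (each step inverts the fractional part left over by the previous one):
  169 = 3*46 + 31, so a_0 = 3.
  46 = 1*31 + 15, so a_1 = 1.
  31 = 2*15 + 1, so a_2 = 2.
  15 = 15*1 + 0, so a_3 = 15.
The remainder reaches 0 after 4 divisions, so the expansion has 4 partial quotients, read off in order.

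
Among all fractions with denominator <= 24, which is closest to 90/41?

46/21

Expand x = 90/41 as a continued fraction with the Euclidean algorithm:
  90 = 2*41 + 8, so a_0 = 2.
  41 = 5*8 + 1, so a_1 = 5.
  8 = 8*1 + 0, so a_2 = 8.
so x = [2; 5, 8].
Convergents (p_i = a_i*p_{i-1} + p_{i-2}, q_i = a_i*q_{i-1} + q_{i-2} with p_{-2}=0, p_{-1}=1, q_{-2}=1, q_{-1}=0), until the denominator exceeds 24:
  i=0: a_0=2, p_0 = 2*1 + 0 = 2, q_0 = 2*0 + 1 = 1.
  i=1: a_1=5, p_1 = 5*2 + 1 = 11, q_1 = 5*1 + 0 = 5.
  i=2: a_2=8, p_2 = 8*11 + 2 = 90, q_2 = 8*5 + 1 = 41.
q_2 = 41 > 24, so the last convergent with denominator <= 24 is p_1/q_1 = 11/5.
The closest fraction with denominator <= 24 is either p_1/q_1 or the intermediate fraction (k*p_1 + p_0)/(k*q_1 + q_0) with the largest k >= 1 whose denominator stays <= 24; these approach x as k grows, and every other convergent or intermediate fraction in range is farther away.
Largest k: floor((24 - q_0)/q_1) = floor((24 - 1)/5) = 4.
That gives (4*11 + 2)/(4*5 + 1) = 46/21.
Compare the errors: |x - 11/5| = |90*5 - 11*41|/(41*5) = 1/205, and |x - 46/21| = |90*21 - 46*41|/(41*21) = 4/861.
Cross-multiplying, 4*205 = 820 < 861 = 1*861, so 4/861 is smaller: the intermediate fraction 46/21 is closer to x than 11/5.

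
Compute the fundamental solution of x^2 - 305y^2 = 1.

(x, y) = (489, 28)

First expand sqrt(305) as a continued fraction. With x_i = (sqrt(305) + m_i)/d_i and (m_0, d_0) = (0, 1): a_0 = floor(sqrt(305)) = 17, since 17^2 = 289 <= 305 < 324 = 18^2.
Iterate m_{i+1} = d_i*a_i - m_i, d_{i+1} = (305 - m_{i+1}^2)/d_i, a_{i+1} = floor((a_0 + m_{i+1})/d_{i+1}):
  m_1 = 1*17 - 0 = 17, d_1 = (305 - 17^2)/1 = 16/1 = 16, a_1 = floor((17 + 17)/16) = 2.
  m_2 = 16*2 - 17 = 15, d_2 = (305 - 15^2)/16 = 80/16 = 5, a_2 = floor((17 + 15)/5) = 6.
  m_3 = 5*6 - 15 = 15, d_3 = (305 - 15^2)/5 = 80/5 = 16, a_3 = floor((17 + 15)/16) = 2.
  m_4 = 16*2 - 15 = 17, d_4 = (305 - 17^2)/16 = 16/16 = 1, a_4 = floor((17 + 17)/1) = 34.
  m_5 = 1*34 - 17 = 17, d_5 = (305 - 17^2)/1 = 16/1 = 16: (m_5, d_5) = (m_1, d_1) = (17, 16), so from here the quotients repeat a_1, ..., a_4; the period length is 4.
So sqrt(305) = [17; (2, 6, 2, 34)] with period length k = 4.
k is even, so the fundamental solution of x^2 - 305y^2 = 1 is (p_{k-1}, q_{k-1}) = (p_3, q_3); compute convergents through index 3.
Convergents (p_i = a_i*p_{i-1} + p_{i-2}, q_i = a_i*q_{i-1} + q_{i-2} with p_{-2}=0, p_{-1}=1, q_{-2}=1, q_{-1}=0):
  i=0: a_0=17, p_0 = 17*1 + 0 = 17, q_0 = 17*0 + 1 = 1.
  i=1: a_1=2, p_1 = 2*17 + 1 = 35, q_1 = 2*1 + 0 = 2.
  i=2: a_2=6, p_2 = 6*35 + 17 = 227, q_2 = 6*2 + 1 = 13.
  i=3: a_3=2, p_3 = 2*227 + 35 = 489, q_3 = 2*13 + 2 = 28.
Check: 489^2 - 305*28^2 = 239121 - 239120 = 1, so (x, y) = (489, 28) solves the equation, and by the theorem it is the least positive solution.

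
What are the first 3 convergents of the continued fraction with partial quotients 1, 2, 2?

1/1, 3/2, 7/5

Using the convergent recurrence p_i = a_i*p_{i-1} + p_{i-2}, q_i = a_i*q_{i-1} + q_{i-2} with p_{-2}=0, p_{-1}=1, q_{-2}=1, q_{-1}=0:
  i=0: a_0=1, p_0 = 1*1 + 0 = 1, q_0 = 1*0 + 1 = 1.
  i=1: a_1=2, p_1 = 2*1 + 1 = 3, q_1 = 2*1 + 0 = 2.
  i=2: a_2=2, p_2 = 2*3 + 1 = 7, q_2 = 2*2 + 1 = 5.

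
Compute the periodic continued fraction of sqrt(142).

Write x_i = (sqrt(142) + m_i)/d_i with (m_0, d_0) = (0, 1). a_0 = floor(sqrt(142)) = 11, since 11^2 = 121 <= 142 < 144 = 12^2.
Iterate m_{i+1} = d_i*a_i - m_i, d_{i+1} = (142 - m_{i+1}^2)/d_i, a_{i+1} = floor((a_0 + m_{i+1})/d_{i+1}):
  m_1 = 1*11 - 0 = 11, d_1 = (142 - 11^2)/1 = 21/1 = 21, a_1 = floor((11 + 11)/21) = 1.
  m_2 = 21*1 - 11 = 10, d_2 = (142 - 10^2)/21 = 42/21 = 2, a_2 = floor((11 + 10)/2) = 10.
  m_3 = 2*10 - 10 = 10, d_3 = (142 - 10^2)/2 = 42/2 = 21, a_3 = floor((11 + 10)/21) = 1.
  m_4 = 21*1 - 10 = 11, d_4 = (142 - 11^2)/21 = 21/21 = 1, a_4 = floor((11 + 11)/1) = 22.
  m_5 = 1*22 - 11 = 11, d_5 = (142 - 11^2)/1 = 21/1 = 21: (m_5, d_5) = (m_1, d_1) = (11, 21), so from here the quotients repeat a_1, ..., a_4; the period length is 4.
Hence the expansion of sqrt(142) is a_0 = 11 followed by the repeating block 1, 10, 1, 22 (period 4).

[11; (1, 10, 1, 22)]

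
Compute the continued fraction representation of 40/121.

[0; 3, 40]

Run the Euclidean algorithm on 40 and 121; the successive quotients are the partial quotients a_0, a_1, ... (each step inverts the fractional part left over by the previous one):
  40 = 0*121 + 40, so a_0 = 0.
  121 = 3*40 + 1, so a_1 = 3.
  40 = 40*1 + 0, so a_2 = 40.
The remainder reaches 0 after 3 divisions, so the expansion has 3 partial quotients, read off in order.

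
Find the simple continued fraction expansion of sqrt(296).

[17; (4, 1, 7, 1, 4, 34)]

Write x_i = (sqrt(296) + m_i)/d_i with (m_0, d_0) = (0, 1). a_0 = floor(sqrt(296)) = 17, since 17^2 = 289 <= 296 < 324 = 18^2.
Iterate m_{i+1} = d_i*a_i - m_i, d_{i+1} = (296 - m_{i+1}^2)/d_i, a_{i+1} = floor((a_0 + m_{i+1})/d_{i+1}):
  m_1 = 1*17 - 0 = 17, d_1 = (296 - 17^2)/1 = 7/1 = 7, a_1 = floor((17 + 17)/7) = 4.
  m_2 = 7*4 - 17 = 11, d_2 = (296 - 11^2)/7 = 175/7 = 25, a_2 = floor((17 + 11)/25) = 1.
  m_3 = 25*1 - 11 = 14, d_3 = (296 - 14^2)/25 = 100/25 = 4, a_3 = floor((17 + 14)/4) = 7.
  m_4 = 4*7 - 14 = 14, d_4 = (296 - 14^2)/4 = 100/4 = 25, a_4 = floor((17 + 14)/25) = 1.
  m_5 = 25*1 - 14 = 11, d_5 = (296 - 11^2)/25 = 175/25 = 7, a_5 = floor((17 + 11)/7) = 4.
  m_6 = 7*4 - 11 = 17, d_6 = (296 - 17^2)/7 = 7/7 = 1, a_6 = floor((17 + 17)/1) = 34.
  m_7 = 1*34 - 17 = 17, d_7 = (296 - 17^2)/1 = 7/1 = 7: (m_7, d_7) = (m_1, d_1) = (17, 7), so from here the quotients repeat a_1, ..., a_6; the period length is 6.
Hence the expansion of sqrt(296) is a_0 = 17 followed by the repeating block 4, 1, 7, 1, 4, 34 (period 6).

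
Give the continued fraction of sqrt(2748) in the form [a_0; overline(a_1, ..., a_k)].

Write x_i = (sqrt(2748) + m_i)/d_i with (m_0, d_0) = (0, 1). a_0 = floor(sqrt(2748)) = 52, since 52^2 = 2704 <= 2748 < 2809 = 53^2.
Iterate m_{i+1} = d_i*a_i - m_i, d_{i+1} = (2748 - m_{i+1}^2)/d_i, a_{i+1} = floor((a_0 + m_{i+1})/d_{i+1}):
  m_1 = 1*52 - 0 = 52, d_1 = (2748 - 52^2)/1 = 44/1 = 44, a_1 = floor((52 + 52)/44) = 2.
  m_2 = 44*2 - 52 = 36, d_2 = (2748 - 36^2)/44 = 1452/44 = 33, a_2 = floor((52 + 36)/33) = 2.
  m_3 = 33*2 - 36 = 30, d_3 = (2748 - 30^2)/33 = 1848/33 = 56, a_3 = floor((52 + 30)/56) = 1.
  m_4 = 56*1 - 30 = 26, d_4 = (2748 - 26^2)/56 = 2072/56 = 37, a_4 = floor((52 + 26)/37) = 2.
  m_5 = 37*2 - 26 = 48, d_5 = (2748 - 48^2)/37 = 444/37 = 12, a_5 = floor((52 + 48)/12) = 8.
  m_6 = 12*8 - 48 = 48, d_6 = (2748 - 48^2)/12 = 444/12 = 37, a_6 = floor((52 + 48)/37) = 2.
  m_7 = 37*2 - 48 = 26, d_7 = (2748 - 26^2)/37 = 2072/37 = 56, a_7 = floor((52 + 26)/56) = 1.
  m_8 = 56*1 - 26 = 30, d_8 = (2748 - 30^2)/56 = 1848/56 = 33, a_8 = floor((52 + 30)/33) = 2.
  m_9 = 33*2 - 30 = 36, d_9 = (2748 - 36^2)/33 = 1452/33 = 44, a_9 = floor((52 + 36)/44) = 2.
  m_10 = 44*2 - 36 = 52, d_10 = (2748 - 52^2)/44 = 44/44 = 1, a_10 = floor((52 + 52)/1) = 104.
  m_11 = 1*104 - 52 = 52, d_11 = (2748 - 52^2)/1 = 44/1 = 44: (m_11, d_11) = (m_1, d_1) = (52, 44), so from here the quotients repeat a_1, ..., a_10; the period length is 10.
Hence the expansion of sqrt(2748) is a_0 = 52 followed by the repeating block 2, 2, 1, 2, 8, 2, 1, 2, 2, 104 (period 10).

[52; overline(2, 2, 1, 2, 8, 2, 1, 2, 2, 104)]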